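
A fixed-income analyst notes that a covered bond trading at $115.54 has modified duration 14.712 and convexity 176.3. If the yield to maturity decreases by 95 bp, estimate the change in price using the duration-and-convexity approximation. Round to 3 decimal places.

Duration effect: -D_mod·Δy = -14.712 × (-0.0095) = +0.139764
Convexity effect: ½·C·(Δy)² = 0.5 × 176.3 × (-0.0095)² = +0.0079555375
ΔP/P ≈ +0.139764 + 0.0079555375 = +0.1477195375
ΔP ≈ 115.54 × (+0.1477195375) = +17.06751536275.

+$17.068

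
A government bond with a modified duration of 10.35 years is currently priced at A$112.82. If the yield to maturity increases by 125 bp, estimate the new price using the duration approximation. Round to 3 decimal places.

Duration approximation: ΔP/P ≈ -D_mod · Δy = -10.35 × (+0.0125) = -0.129375.
New price ≈ 112.82 × (1 - 0.129375) = 98.2239125.

A$98.224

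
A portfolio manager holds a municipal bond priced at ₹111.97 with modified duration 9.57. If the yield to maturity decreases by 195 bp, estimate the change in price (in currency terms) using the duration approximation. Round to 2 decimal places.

+₹20.90

Duration approximation: ΔP/P ≈ -D_mod · Δy = -9.57 × (-0.0195) = +0.186615.
ΔP ≈ 111.97 × (+0.186615) = +20.89528155.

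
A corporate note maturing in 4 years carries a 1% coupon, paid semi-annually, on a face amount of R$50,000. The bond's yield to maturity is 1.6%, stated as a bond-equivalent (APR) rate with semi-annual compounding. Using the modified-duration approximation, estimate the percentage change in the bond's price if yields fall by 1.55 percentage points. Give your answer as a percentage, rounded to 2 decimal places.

Periodic yield y = 0.008. Modified duration first:
  t   CF        PV=CF/(1+0.008)^t    t·PV
  1       250.00       248.0159       248.0159
  2       250.00       246.0475       492.0950
  3       250.00       244.0947       732.2842
  4       250.00       242.1575       968.6299
  5       250.00       240.2356     1,201.1780
  6       250.00       238.3290     1,429.9738
  7       250.00       236.4375     1,655.0622
  8    50,250.00    47,146.7553   377,174.0422
  Σ                 48,842.0729   383,901.2811
P = 48,842.0729; D_Mac = 7.86005 half-year periods = 3.93003 yrs; D_mod = 3.93003/(1+0.008) = 3.89884 yrs.
ΔP/P ≈ -D_mod · Δy = -3.89884 × (-0.0155) = +0.060432 = +6.0432%.

+6.04%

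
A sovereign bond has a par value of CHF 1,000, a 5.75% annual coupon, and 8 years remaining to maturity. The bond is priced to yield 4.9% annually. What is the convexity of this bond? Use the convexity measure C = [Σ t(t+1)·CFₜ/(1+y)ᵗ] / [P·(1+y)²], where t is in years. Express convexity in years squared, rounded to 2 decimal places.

51.14

With y = 0.049:
  t   CF        PV=CF/(1+0.049)^t    t·PV        t(t+1)·PV
  1        57.50        54.8141        54.8141         109.6282
  2        57.50        52.2537       104.5074         313.5221
  3        57.50        49.8128       149.4385         597.7542
  4        57.50        47.4860       189.9441         949.7207
  5        57.50        45.2679       226.3395       1,358.0372
  6        57.50        43.1534       258.9203       1,812.4424
  7        57.50        41.1376       287.9635       2,303.7081
  8     1,057.50       721.2345     5,769.8757      51,928.8813
  Σ                  1,055.1601     7,041.8032      59,373.6941
P = 1,055.1601.
Convexity = Σ t(t+1)·PV / [P·(1+y)²] = 59,373.6941 / (1,055.1601 × 1.100401) = 51.13576.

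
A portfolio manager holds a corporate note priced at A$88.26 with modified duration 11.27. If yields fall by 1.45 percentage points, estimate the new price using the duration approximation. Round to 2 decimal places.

Duration approximation: ΔP/P ≈ -D_mod · Δy = -11.27 × (-0.0145) = +0.163415.
New price ≈ 88.26 × (1 + 0.163415) = 102.6830079.

A$102.68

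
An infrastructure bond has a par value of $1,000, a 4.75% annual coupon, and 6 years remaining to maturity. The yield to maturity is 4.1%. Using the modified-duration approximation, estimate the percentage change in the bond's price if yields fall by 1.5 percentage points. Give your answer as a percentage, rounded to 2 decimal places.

+7.74%

Periodic yield y = 0.041. Modified duration first:
  t   CF        PV=CF/(1+0.041)^t    t·PV
  1        47.50        45.6292        45.6292
  2        47.50        43.8321        87.6642
  3        47.50        42.1058       126.3173
  4        47.50        40.4474       161.7896
  5        47.50        38.8544       194.2719
  6     1,047.50       823.0944     4,938.5665
  Σ                  1,033.9632     5,554.2386
P = 1,033.9632; D_Mac = 5.37180 yrs; D_mod = 5.37180/(1+0.041) = 5.16023 yrs.
ΔP/P ≈ -D_mod · Δy = -5.16023 × (-0.015) = +0.077403 = +7.7403%.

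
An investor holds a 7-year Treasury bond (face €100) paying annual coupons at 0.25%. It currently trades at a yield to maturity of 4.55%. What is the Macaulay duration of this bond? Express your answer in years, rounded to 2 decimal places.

Periodic yield y = 0.0455. Discount each cash flow and weight by its year:
  t   CF        PV=CF/(1+0.0455)^t    t·PV
  1         0.25         0.2391         0.2391
  2         0.25         0.2287         0.4574
  3         0.25         0.2188         0.6563
  4         0.25         0.2092         0.8370
  5         0.25         0.2001         1.0007
  6         0.25         0.1914         1.1485
  7       100.25        73.4203       513.9421
  Σ                     74.7077       518.2811
Price P = Σ PV = 74.7077.
Macaulay duration = Σ(t·PV) / P = 518.2811 / 74.7077 = 6.93745 years.

6.94 years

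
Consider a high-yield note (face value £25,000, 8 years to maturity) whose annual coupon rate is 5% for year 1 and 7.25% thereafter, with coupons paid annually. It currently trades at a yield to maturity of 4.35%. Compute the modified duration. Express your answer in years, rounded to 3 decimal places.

Periodic yield y = 0.0435. First find Macaulay duration:
  t   CF        PV=CF/(1+0.0435)^t    t·PV
  1     1,250.00     1,197.8917     1,197.8917
  2     1,812.50     1,664.5357     3,329.0714
  3     1,812.50     1,595.1468     4,785.4404
  4     1,812.50     1,528.6505     6,114.6020
  5     1,812.50     1,464.9262     7,324.6310
  6     1,812.50     1,403.8584     8,423.1502
  7     1,812.50     1,345.3362     9,417.3537
  8    26,812.50    19,072.0634   152,576.5074
  Σ                 29,272.4089   193,168.6477
P = 29,272.4089; Macaulay duration = 193,168.6477 / 29,272.4089 = 6.59900 years.
Modified duration = D_Mac / (1 + y) = 6.59900 / 1.0435 = 6.32391 years.

6.324 years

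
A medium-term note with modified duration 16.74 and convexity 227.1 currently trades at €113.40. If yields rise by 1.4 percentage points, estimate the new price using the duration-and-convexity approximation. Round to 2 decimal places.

Duration effect: -D_mod·Δy = -16.74 × (+0.014) = -0.234360
Convexity effect: ½·C·(Δy)² = 0.5 × 227.1 × (0.014)² = +0.0222558
ΔP/P ≈ -0.234360 + 0.0222558 = -0.2121042
New price ≈ 113.40 × (1 - 0.2121042) = 89.34738372.

€89.35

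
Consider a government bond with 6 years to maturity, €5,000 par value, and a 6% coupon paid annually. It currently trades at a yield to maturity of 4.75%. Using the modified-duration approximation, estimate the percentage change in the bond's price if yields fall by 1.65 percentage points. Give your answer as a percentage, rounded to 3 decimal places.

+8.253%

Periodic yield y = 0.0475. Modified duration first:
  t   CF        PV=CF/(1+0.0475)^t    t·PV
  1       300.00       286.3962       286.3962
  2       300.00       273.4092       546.8185
  3       300.00       261.0112       783.0336
  4       300.00       249.1754       996.7015
  5       300.00       237.8763     1,189.3813
  6     5,300.00     4,011.9146    24,071.4876
  Σ                  5,319.7829    27,873.8187
P = 5,319.7829; D_Mac = 5.23965 yrs; D_mod = 5.23965/(1+0.0475) = 5.00206 yrs.
ΔP/P ≈ -D_mod · Δy = -5.00206 × (-0.0165) = +0.082534 = +8.2534%.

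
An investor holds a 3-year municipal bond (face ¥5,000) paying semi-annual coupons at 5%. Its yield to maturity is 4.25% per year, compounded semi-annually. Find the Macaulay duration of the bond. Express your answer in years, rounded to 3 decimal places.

2.825 years

Periodic yield y = 0.02125. Discount each cash flow and weight by its period:
  t   CF        PV=CF/(1+0.02125)^t    t·PV
  1       125.00       122.3990       122.3990
  2       125.00       119.8522       239.7043
  3       125.00       117.3583       352.0749
  4       125.00       114.9163       459.6653
  5       125.00       112.5252       562.6258
  6     5,125.00     4,517.5342    27,105.2054
  Σ                  5,104.5852    28,841.6748
Price P = Σ PV = 5,104.5852.
Macaulay duration = Σ(t·PV) / P = 28,841.6748 / 5,104.5852 = 5.65015 half-year periods.
In years: 5.65015 / 2 = 2.82508 years.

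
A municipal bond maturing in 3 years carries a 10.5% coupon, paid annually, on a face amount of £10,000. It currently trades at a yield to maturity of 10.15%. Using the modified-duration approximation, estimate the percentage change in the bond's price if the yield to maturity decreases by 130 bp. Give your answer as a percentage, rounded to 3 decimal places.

+3.216%

Periodic yield y = 0.1015. Modified duration first:
  t   CF        PV=CF/(1+0.1015)^t    t·PV
  1     1,050.00       953.2456       953.2456
  2     1,050.00       865.4068     1,730.8136
  3    11,050.00     8,268.1581    24,804.4744
  Σ                 10,086.8105    27,488.5335
P = 10,086.8105; D_Mac = 2.72520 yrs; D_mod = 2.72520/(1+0.1015) = 2.47408 yrs.
ΔP/P ≈ -D_mod · Δy = -2.47408 × (-0.013) = +0.032163 = +3.2163%.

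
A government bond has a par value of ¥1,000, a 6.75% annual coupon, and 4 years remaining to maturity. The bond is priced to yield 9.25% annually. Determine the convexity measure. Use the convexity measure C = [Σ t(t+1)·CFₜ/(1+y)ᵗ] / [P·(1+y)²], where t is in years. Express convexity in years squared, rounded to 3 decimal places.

With y = 0.0925:
  t   CF        PV=CF/(1+0.0925)^t    t·PV        t(t+1)·PV
  1        67.50        61.7849        61.7849         123.5698
  2        67.50        56.5537       113.1074         339.3221
  3        67.50        51.7654       155.2962         621.1846
  4     1,067.50       749.3455     2,997.3820      14,986.9099
  Σ                    919.4495     3,327.5704      16,070.9864
P = 919.4495.
Convexity = Σ t(t+1)·PV / [P·(1+y)²] = 16,070.9864 / (919.4495 × 1.193556) = 14.64441.

14.644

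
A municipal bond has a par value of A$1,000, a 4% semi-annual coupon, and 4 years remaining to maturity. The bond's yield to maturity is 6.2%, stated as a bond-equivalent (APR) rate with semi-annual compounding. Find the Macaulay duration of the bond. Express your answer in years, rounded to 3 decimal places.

3.723 years

Periodic yield y = 0.031. Discount each cash flow and weight by its period:
  t   CF        PV=CF/(1+0.031)^t    t·PV
  1        20.00        19.3986        19.3986
  2        20.00        18.8154        37.6307
  3        20.00        18.2496        54.7489
  4        20.00        17.7009        70.8036
  5        20.00        17.1687        85.8434
  6        20.00        16.6524        99.9147
  7        20.00        16.1517       113.0622
  8     1,020.00       798.9707     6,391.7655
  Σ                    923.1081     6,873.1676
Price P = Σ PV = 923.1081.
Macaulay duration = Σ(t·PV) / P = 6,873.1676 / 923.1081 = 7.44568 half-year periods.
In years: 7.44568 / 2 = 3.72284 years.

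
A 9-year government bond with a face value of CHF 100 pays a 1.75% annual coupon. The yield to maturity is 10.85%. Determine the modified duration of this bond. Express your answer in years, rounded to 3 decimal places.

7.285 years

Periodic yield y = 0.1085. First find Macaulay duration:
  t   CF        PV=CF/(1+0.1085)^t    t·PV
  1         1.75         1.5787         1.5787
  2         1.75         1.4242         2.8484
  3         1.75         1.2848         3.8544
  4         1.75         1.1590         4.6361
  5         1.75         1.0456         5.2279
  6         1.75         0.9432         5.6595
  7         1.75         0.8509         5.9564
  8         1.75         0.7676         6.1410
  9       101.75        40.2636       362.3728
  Σ                     49.3177       398.2753
P = 49.3177; Macaulay duration = 398.2753 / 49.3177 = 8.07570 years.
Modified duration = D_Mac / (1 + y) = 8.07570 / 1.1085 = 7.28525 years.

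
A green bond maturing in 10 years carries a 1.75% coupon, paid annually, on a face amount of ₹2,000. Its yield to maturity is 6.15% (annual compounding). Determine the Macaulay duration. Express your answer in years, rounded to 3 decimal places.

9.059 years

Periodic yield y = 0.0615. Discount each cash flow and weight by its year:
  t   CF        PV=CF/(1+0.0615)^t    t·PV
  1        35.00        32.9722        32.9722
  2        35.00        31.0619        62.1238
  3        35.00        29.2623        87.7868
  4        35.00        27.5669       110.2676
  5        35.00        25.9698       129.8488
  6        35.00        24.4652       146.7910
  7        35.00        23.0477       161.3341
  8        35.00        21.7124       173.6993
  9        35.00        20.4545       184.0902
  10    2,035.00     1,120.3776    11,203.7763
  Σ                  1,356.8904    12,292.6901
Price P = Σ PV = 1,356.8904.
Macaulay duration = Σ(t·PV) / P = 12,292.6901 / 1,356.8904 = 9.05946 years.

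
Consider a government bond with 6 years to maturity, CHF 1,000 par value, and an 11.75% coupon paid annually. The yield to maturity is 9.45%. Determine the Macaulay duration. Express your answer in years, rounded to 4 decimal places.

4.6962 years

Periodic yield y = 0.0945. Discount each cash flow and weight by its year:
  t   CF        PV=CF/(1+0.0945)^t    t·PV
  1       117.50       107.3550       107.3550
  2       117.50        98.0858       196.1717
  3       117.50        89.6170       268.8511
  4       117.50        81.8794       327.5177
  5       117.50        74.8099       374.0495
  6     1,117.50       650.0592     3,900.3554
  Σ                  1,101.8064     5,174.3004
Price P = Σ PV = 1,101.8064.
Macaulay duration = Σ(t·PV) / P = 5,174.3004 / 1,101.8064 = 4.69620 years.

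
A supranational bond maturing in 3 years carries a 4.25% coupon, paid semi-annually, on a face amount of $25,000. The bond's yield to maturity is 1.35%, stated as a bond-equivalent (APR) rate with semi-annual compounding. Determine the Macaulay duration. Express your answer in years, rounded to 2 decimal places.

Periodic yield y = 0.00675. Discount each cash flow and weight by its period:
  t   CF        PV=CF/(1+0.00675)^t    t·PV
  1       531.25       527.6881       527.6881
  2       531.25       524.1501     1,048.3002
  3       531.25       520.6358     1,561.9074
  4       531.25       517.1451     2,068.5803
  5       531.25       513.6777     2,568.3887
  6    25,531.25    24,521.2299   147,127.3792
  Σ                 27,124.5267   154,902.2439
Price P = Σ PV = 27,124.5267.
Macaulay duration = Σ(t·PV) / P = 154,902.2439 / 27,124.5267 = 5.71078 half-year periods.
In years: 5.71078 / 2 = 2.85539 years.

2.86 years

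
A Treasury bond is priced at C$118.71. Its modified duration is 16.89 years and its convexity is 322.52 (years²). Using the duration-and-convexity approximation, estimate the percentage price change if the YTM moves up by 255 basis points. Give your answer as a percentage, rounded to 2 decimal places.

Duration effect: -D_mod·Δy = -16.89 × (+0.0255) = -0.430695
Convexity effect: ½·C·(Δy)² = 0.5 × 322.52 × (0.0255)² = +0.104859315
ΔP/P ≈ -0.430695 + 0.104859315 = -0.325835685
= -32.5835685%.

-32.58%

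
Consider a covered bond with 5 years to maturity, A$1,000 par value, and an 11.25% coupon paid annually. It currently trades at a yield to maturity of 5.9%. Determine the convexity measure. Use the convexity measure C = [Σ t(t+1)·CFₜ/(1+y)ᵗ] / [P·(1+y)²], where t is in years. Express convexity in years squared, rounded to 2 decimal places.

With y = 0.059:
  t   CF        PV=CF/(1+0.059)^t    t·PV        t(t+1)·PV
  1       112.50       106.2323       106.2323         212.4646
  2       112.50       100.3138       200.6276         601.8827
  3       112.50        94.7250       284.1750       1,136.7001
  4       112.50        89.4476       357.7904       1,788.9520
  5     1,112.50       835.2572     4,176.2859      25,057.7155
  Σ                  1,225.9759     5,125.1112      28,797.7148
P = 1,225.9759.
Convexity = Σ t(t+1)·PV / [P·(1+y)²] = 28,797.7148 / (1,225.9759 × 1.121481) = 20.94518.

20.95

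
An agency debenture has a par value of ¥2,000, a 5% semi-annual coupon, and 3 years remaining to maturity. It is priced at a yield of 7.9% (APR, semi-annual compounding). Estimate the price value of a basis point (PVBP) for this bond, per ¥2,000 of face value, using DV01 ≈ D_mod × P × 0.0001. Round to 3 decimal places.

Periodic yield y = 0.0395.
  t   CF        PV=CF/(1+0.0395)^t    t·PV
  1        50.00        48.1000        48.1000
  2        50.00        46.2723        92.5446
  3        50.00        44.5140       133.5420
  4        50.00        42.8225       171.2900
  5        50.00        41.1953       205.9764
  6     2,050.00     1,624.8261     9,748.9569
  Σ                  1,847.7303    10,400.4099
P = 1,847.7303; D_Mac = 5.62875 half-year periods = 2.81437 yrs; D_mod = 2.70743 yrs.
DV01 ≈ 2.70743 × 1,847.7303 × 0.0001 = 0.500260.

¥0.500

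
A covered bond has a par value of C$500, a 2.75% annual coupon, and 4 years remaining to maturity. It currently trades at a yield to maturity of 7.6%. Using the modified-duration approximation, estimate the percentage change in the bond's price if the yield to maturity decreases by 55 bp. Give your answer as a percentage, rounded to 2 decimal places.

+1.96%

Periodic yield y = 0.076. Modified duration first:
  t   CF        PV=CF/(1+0.076)^t    t·PV
  1        13.75        12.7788        12.7788
  2        13.75        11.8762        23.7524
  3        13.75        11.0374        33.1121
  4       513.75       383.2682     1,533.0727
  Σ                    418.9606     1,602.7160
P = 418.9606; D_Mac = 3.82546 yrs; D_mod = 3.82546/(1+0.076) = 3.55526 yrs.
ΔP/P ≈ -D_mod · Δy = -3.55526 × (-0.0055) = +0.019554 = +1.9554%.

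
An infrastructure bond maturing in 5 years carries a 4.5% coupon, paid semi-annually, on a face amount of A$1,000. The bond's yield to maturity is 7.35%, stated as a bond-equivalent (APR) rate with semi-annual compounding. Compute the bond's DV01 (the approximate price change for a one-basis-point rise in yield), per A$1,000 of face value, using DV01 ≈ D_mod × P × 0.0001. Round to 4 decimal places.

Periodic yield y = 0.03675.
  t   CF        PV=CF/(1+0.03675)^t    t·PV
  1        22.50        21.7024        21.7024
  2        22.50        20.9331        41.8663
  3        22.50        20.1911        60.5734
  4        22.50        19.4754        77.9016
  5        22.50        18.7850        93.9252
  6        22.50        18.1192       108.7150
  7        22.50        17.4769       122.3382
  8        22.50        16.8574       134.8591
  9        22.50        16.2598       146.3385
  10    1,022.50       712.7265     7,127.2645
  Σ                    882.5269     7,935.4842
P = 882.5269; D_Mac = 8.99178 half-year periods = 4.49589 yrs; D_mod = 4.33652 yrs.
DV01 ≈ 4.33652 × 882.5269 × 0.0001 = 0.382710.

A$0.3827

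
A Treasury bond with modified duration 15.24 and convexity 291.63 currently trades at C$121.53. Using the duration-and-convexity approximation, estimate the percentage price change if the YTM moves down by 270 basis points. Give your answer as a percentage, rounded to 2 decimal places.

+51.78%

Duration effect: -D_mod·Δy = -15.24 × (-0.027) = +0.411480
Convexity effect: ½·C·(Δy)² = 0.5 × 291.63 × (-0.027)² = +0.106299135
ΔP/P ≈ +0.411480 + 0.106299135 = +0.517779135
= +51.7779135%.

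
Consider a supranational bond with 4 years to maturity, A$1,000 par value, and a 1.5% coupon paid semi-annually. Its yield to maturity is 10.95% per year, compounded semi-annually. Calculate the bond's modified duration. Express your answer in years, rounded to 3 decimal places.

Periodic yield y = 0.05475. First find Macaulay duration:
  t   CF        PV=CF/(1+0.05475)^t    t·PV
  1         7.50         7.1107         7.1107
  2         7.50         6.7416        13.4832
  3         7.50         6.3916        19.1749
  4         7.50         6.0599        24.2395
  5         7.50         5.7453        28.7266
  6         7.50         5.4471        32.6825
  7         7.50         5.1643        36.1504
  8     1,007.50       657.7317     5,261.8537
  Σ                    700.3922     5,423.4214
P = 700.3922; Macaulay duration = 5,423.4214 / 700.3922 = 7.74341 half-year periods = 3.87170 years.
Modified duration = D_Mac / (1 + y) = 3.87170 / 1.05475 = 3.67073 years.

3.671 years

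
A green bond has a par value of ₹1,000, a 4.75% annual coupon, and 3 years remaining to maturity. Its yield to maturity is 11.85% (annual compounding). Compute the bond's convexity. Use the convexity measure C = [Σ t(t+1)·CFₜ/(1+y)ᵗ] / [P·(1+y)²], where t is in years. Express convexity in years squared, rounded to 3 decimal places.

With y = 0.1185:
  t   CF        PV=CF/(1+0.1185)^t    t·PV        t(t+1)·PV
  1        47.50        42.4676        42.4676          84.9352
  2        47.50        37.9683        75.9367         227.8101
  3     1,047.50       748.5935     2,245.7806       8,983.1223
  Σ                    829.0295     2,364.1848       9,295.8675
P = 829.0295.
Convexity = Σ t(t+1)·PV / [P·(1+y)²] = 9,295.8675 / (829.0295 × 1.251042) = 8.96289.

8.963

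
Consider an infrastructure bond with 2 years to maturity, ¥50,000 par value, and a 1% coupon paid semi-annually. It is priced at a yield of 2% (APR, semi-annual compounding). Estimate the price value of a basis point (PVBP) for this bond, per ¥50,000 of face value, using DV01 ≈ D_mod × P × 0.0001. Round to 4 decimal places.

Periodic yield y = 0.01.
  t   CF        PV=CF/(1+0.01)^t    t·PV
  1       250.00       247.5248       247.5248
  2       250.00       245.0740       490.1480
  3       250.00       242.6475       727.9426
  4    50,250.00    48,289.2623   193,157.0492
  Σ                 49,024.5086   194,622.6646
P = 49,024.5086; D_Mac = 3.96991 half-year periods = 1.98495 yrs; D_mod = 1.96530 yrs.
DV01 ≈ 1.96530 × 49,024.5086 × 0.0001 = 9.634785.

¥9.6348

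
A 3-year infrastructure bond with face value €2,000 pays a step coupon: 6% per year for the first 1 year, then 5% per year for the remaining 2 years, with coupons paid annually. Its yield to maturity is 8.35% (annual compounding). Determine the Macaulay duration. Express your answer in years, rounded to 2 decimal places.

Periodic yield y = 0.0835. Discount each cash flow and weight by its year:
  t   CF        PV=CF/(1+0.0835)^t    t·PV
  1       120.00       110.7522       110.7522
  2       100.00        85.1809       170.3618
  3     2,100.00     1,650.9448     4,952.8343
  Σ                  1,846.8779     5,233.9483
Price P = Σ PV = 1,846.8779.
Macaulay duration = Σ(t·PV) / P = 5,233.9483 / 1,846.8779 = 2.83394 years.

2.83 years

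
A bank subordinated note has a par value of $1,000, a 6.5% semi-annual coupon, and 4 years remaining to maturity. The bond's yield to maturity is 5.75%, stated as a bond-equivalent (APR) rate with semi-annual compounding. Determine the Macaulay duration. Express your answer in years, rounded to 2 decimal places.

3.59 years

Periodic yield y = 0.02875. Discount each cash flow and weight by its period:
  t   CF        PV=CF/(1+0.02875)^t    t·PV
  1        32.50        31.5917        31.5917
  2        32.50        30.7089        61.4177
  3        32.50        29.8507        89.5520
  4        32.50        29.0164       116.0657
  5        32.50        28.2055       141.0276
  6        32.50        27.4173       164.5036
  7        32.50        26.6511       186.5574
  8     1,032.50       823.0217     6,584.1734
  Σ                  1,026.4632     7,374.8892
Price P = Σ PV = 1,026.4632.
Macaulay duration = Σ(t·PV) / P = 7,374.8892 / 1,026.4632 = 7.18476 half-year periods.
In years: 7.18476 / 2 = 3.59238 years.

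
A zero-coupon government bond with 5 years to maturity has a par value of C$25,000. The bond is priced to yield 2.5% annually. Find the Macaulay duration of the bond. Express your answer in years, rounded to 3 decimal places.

A zero-coupon bond has a single cash flow at maturity, so its Macaulay duration equals its maturity: 5 years.

5.000 years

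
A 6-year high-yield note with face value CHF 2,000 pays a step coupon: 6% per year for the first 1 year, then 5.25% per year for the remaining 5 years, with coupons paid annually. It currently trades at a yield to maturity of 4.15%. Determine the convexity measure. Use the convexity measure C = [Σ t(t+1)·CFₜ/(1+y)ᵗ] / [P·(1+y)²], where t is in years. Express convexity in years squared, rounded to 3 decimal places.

32.713

With y = 0.0415:
  t   CF        PV=CF/(1+0.0415)^t    t·PV        t(t+1)·PV
  1       120.00       115.2184       115.2184         230.4369
  2       105.00        96.7990       193.5979         580.7938
  3       105.00        92.9419       278.8257       1,115.3026
  4       105.00        89.2385       356.9540       1,784.7698
  5       105.00        85.6827       428.4133       2,570.4797
  6     2,105.00     1,649.2878     9,895.7270      69,270.0889
  Σ                  2,129.1683    11,268.7363      75,551.8717
P = 2,129.1683.
Convexity = Σ t(t+1)·PV / [P·(1+y)²] = 75,551.8717 / (2,129.1683 × 1.084722) = 32.71272.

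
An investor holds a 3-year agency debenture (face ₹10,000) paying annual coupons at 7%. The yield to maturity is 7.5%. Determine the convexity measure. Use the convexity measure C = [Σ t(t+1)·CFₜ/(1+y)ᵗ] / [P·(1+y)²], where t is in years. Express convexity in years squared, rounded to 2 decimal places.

With y = 0.075:
  t   CF        PV=CF/(1+0.075)^t    t·PV        t(t+1)·PV
  1       700.00       651.1628       651.1628       1,302.3256
  2       700.00       605.7328     1,211.4657       3,634.3970
  3    10,700.00     8,613.0781    25,839.2343     103,356.9371
  Σ                  9,869.9737    27,701.8627     108,293.6597
P = 9,869.9737.
Convexity = Σ t(t+1)·PV / [P·(1+y)²] = 108,293.6597 / (9,869.9737 × 1.155625) = 9.49446.

9.49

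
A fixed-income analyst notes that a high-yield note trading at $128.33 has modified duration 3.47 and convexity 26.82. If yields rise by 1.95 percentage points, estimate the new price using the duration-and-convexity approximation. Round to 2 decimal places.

$120.30

Duration effect: -D_mod·Δy = -3.47 × (+0.0195) = -0.067665
Convexity effect: ½·C·(Δy)² = 0.5 × 26.82 × (0.0195)² = +0.0050991525
ΔP/P ≈ -0.067665 + 0.0050991525 = -0.0625658475
New price ≈ 128.33 × (1 - 0.0625658475) = 120.300924790325.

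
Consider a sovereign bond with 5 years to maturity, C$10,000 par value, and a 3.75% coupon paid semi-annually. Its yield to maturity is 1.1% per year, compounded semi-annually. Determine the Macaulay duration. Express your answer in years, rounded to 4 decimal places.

4.6336 years

Periodic yield y = 0.0055. Discount each cash flow and weight by its period:
  t   CF        PV=CF/(1+0.0055)^t    t·PV
  1       187.50       186.4744       186.4744
  2       187.50       185.4544       370.9088
  3       187.50       184.4400       553.3199
  4       187.50       183.4311       733.7244
  5       187.50       182.4277       912.1387
  6       187.50       181.4299     1,088.5793
  7       187.50       180.4375     1,263.0623
  8       187.50       179.4505     1,435.6040
  9       187.50       178.4689     1,606.2203
  10   10,187.50     9,643.7706    96,437.7063
  Σ                 11,285.7850   104,587.7385
Price P = Σ PV = 11,285.7850.
Macaulay duration = Σ(t·PV) / P = 104,587.7385 / 11,285.7850 = 9.26721 half-year periods.
In years: 9.26721 / 2 = 4.63360 years.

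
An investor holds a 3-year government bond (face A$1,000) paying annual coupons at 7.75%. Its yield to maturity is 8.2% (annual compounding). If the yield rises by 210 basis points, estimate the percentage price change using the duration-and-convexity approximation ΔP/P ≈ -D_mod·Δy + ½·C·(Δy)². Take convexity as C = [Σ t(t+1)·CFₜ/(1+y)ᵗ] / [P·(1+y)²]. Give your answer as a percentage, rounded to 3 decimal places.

With y = 0.082:
  t   CF        PV=CF/(1+0.082)^t    t·PV        t(t+1)·PV
  1        77.50        71.6266        71.6266         143.2532
  2        77.50        66.1984       132.3967         397.1901
  3     1,077.50       850.6198     2,551.8595      10,207.4378
  Σ                    988.4448     2,755.8828      10,747.8812
P = 988.4448; D_Mac = 2.78810 yrs; D_mod = 2.57680 yrs; C = 9.28787.
Duration effect: -2.57680 × (+0.021) = -0.054113
Convexity effect: 0.5 × 9.28787 × (0.021)² = +0.0020480
ΔP/P ≈ -0.054113 + 0.0020480 = -0.052065 = -5.2065%.

-5.206%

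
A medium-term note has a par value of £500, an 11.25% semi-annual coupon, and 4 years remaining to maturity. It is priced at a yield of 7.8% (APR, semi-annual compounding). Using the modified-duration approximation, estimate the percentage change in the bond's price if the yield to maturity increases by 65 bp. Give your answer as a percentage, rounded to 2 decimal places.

-2.11%

Periodic yield y = 0.039. Modified duration first:
  t   CF        PV=CF/(1+0.039)^t    t·PV
  1       28.125        27.0693        27.0693
  2       28.125        26.0532        52.1064
  3       28.125        25.0753        75.2259
  4       28.125        24.1341        96.5362
  5       28.125        23.2282       116.1408
  6       28.125        22.3563       134.1376
  7       28.125        21.5171       150.6197
  8      528.125       388.8771     3,111.0166
  Σ                    558.3105     3,762.8525
P = 558.3105; D_Mac = 6.73971 half-year periods = 3.36986 yrs; D_mod = 3.36986/(1+0.039) = 3.24337 yrs.
ΔP/P ≈ -D_mod · Δy = -3.24337 × (+0.0065) = -0.021082 = -2.1082%.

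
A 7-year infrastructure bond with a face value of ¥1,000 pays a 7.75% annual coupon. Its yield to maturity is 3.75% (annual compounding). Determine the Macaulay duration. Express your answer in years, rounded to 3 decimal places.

Periodic yield y = 0.0375. Discount each cash flow and weight by its year:
  t   CF        PV=CF/(1+0.0375)^t    t·PV
  1        77.50        74.6988        74.6988
  2        77.50        71.9988       143.9977
  3        77.50        69.3965       208.1894
  4        77.50        66.8882       267.5527
  5        77.50        64.4705       322.3526
  6        77.50        62.1403       372.8416
  7     1,077.50       832.7230     5,829.0607
  Σ                  1,242.3160     7,218.6935
Price P = Σ PV = 1,242.3160.
Macaulay duration = Σ(t·PV) / P = 7,218.6935 / 1,242.3160 = 5.81067 years.

5.811 years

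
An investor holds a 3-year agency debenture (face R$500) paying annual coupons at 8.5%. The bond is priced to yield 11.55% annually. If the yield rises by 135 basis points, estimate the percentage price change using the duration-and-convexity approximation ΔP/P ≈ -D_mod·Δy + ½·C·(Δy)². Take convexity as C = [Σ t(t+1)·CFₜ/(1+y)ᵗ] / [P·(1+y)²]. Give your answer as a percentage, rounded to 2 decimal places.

-3.26%

With y = 0.1155:
  t   CF        PV=CF/(1+0.1155)^t    t·PV        t(t+1)·PV
  1        42.50        38.0995        38.0995          76.1990
  2        42.50        34.1546        68.3093         204.9279
  3       542.50       390.8328     1,172.4984       4,689.9938
  Σ                    463.0870     1,278.9072       4,971.1206
P = 463.0870; D_Mac = 2.76170 yrs; D_mod = 2.47575 yrs; C = 8.62686.
Duration effect: -2.47575 × (+0.0135) = -0.033423
Convexity effect: 0.5 × 8.62686 × (0.0135)² = +0.0007861
ΔP/P ≈ -0.033423 + 0.0007861 = -0.032637 = -3.2637%.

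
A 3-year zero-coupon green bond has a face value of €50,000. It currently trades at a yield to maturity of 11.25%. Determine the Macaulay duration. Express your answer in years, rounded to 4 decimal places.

A zero-coupon bond has a single cash flow at maturity, so its Macaulay duration equals its maturity: 3 years.

3.0000 years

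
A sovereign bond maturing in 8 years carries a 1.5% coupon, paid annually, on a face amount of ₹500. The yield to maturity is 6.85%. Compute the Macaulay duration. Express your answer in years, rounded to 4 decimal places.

7.4894 years

Periodic yield y = 0.0685. Discount each cash flow and weight by its year:
  t   CF        PV=CF/(1+0.0685)^t    t·PV
  1         7.50         7.0192         7.0192
  2         7.50         6.5692        13.1384
  3         7.50         6.1481        18.4442
  4         7.50         5.7539        23.0156
  5         7.50         5.3850        26.9252
  6         7.50         5.0398        30.2389
  7         7.50         4.7167        33.0170
  8       507.50       298.7032     2,389.6254
  Σ                    339.3351     2,541.4238
Price P = Σ PV = 339.3351.
Macaulay duration = Σ(t·PV) / P = 2,541.4238 / 339.3351 = 7.48942 years.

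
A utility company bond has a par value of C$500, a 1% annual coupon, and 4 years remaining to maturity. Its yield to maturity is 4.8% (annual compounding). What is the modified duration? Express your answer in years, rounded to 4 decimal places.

3.7555 years

Periodic yield y = 0.048. First find Macaulay duration:
  t   CF        PV=CF/(1+0.048)^t    t·PV
  1         5.00         4.7710         4.7710
  2         5.00         4.5525         9.1049
  3         5.00         4.3440        13.0319
  4       505.00       418.6453     1,674.5813
  Σ                    432.3128     1,701.4891
P = 432.3128; Macaulay duration = 1,701.4891 / 432.3128 = 3.93578 years.
Modified duration = D_Mac / (1 + y) = 3.93578 / 1.048 = 3.75552 years.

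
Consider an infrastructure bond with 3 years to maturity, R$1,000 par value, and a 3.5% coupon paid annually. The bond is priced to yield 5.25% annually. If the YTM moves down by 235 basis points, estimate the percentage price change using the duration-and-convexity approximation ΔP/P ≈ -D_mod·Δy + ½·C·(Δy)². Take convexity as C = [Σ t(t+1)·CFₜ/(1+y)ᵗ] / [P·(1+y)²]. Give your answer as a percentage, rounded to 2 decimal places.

+6.75%

With y = 0.0525:
  t   CF        PV=CF/(1+0.0525)^t    t·PV        t(t+1)·PV
  1        35.00        33.2542        33.2542          66.5083
  2        35.00        31.5954        63.1908         189.5724
  3     1,035.00       887.7160     2,663.1479      10,652.5917
  Σ                    952.5655     2,759.5929      10,908.6724
P = 952.5655; D_Mac = 2.89701 yrs; D_mod = 2.75250 yrs; C = 10.33791.
Duration effect: -2.75250 × (-0.0235) = +0.064684
Convexity effect: 0.5 × 10.33791 × (-0.0235)² = +0.0028546
ΔP/P ≈ +0.064684 + 0.0028546 = +0.067538 = +6.7538%.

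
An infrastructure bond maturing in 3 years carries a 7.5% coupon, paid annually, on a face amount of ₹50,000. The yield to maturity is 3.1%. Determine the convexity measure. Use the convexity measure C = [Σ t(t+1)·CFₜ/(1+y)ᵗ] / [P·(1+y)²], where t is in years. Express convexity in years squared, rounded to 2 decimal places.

With y = 0.031:
  t   CF        PV=CF/(1+0.031)^t    t·PV        t(t+1)·PV
  1     3,750.00     3,637.2454     3,637.2454       7,274.4908
  2     3,750.00     3,527.8811     7,055.7622      21,167.2865
  3    53,750.00    49,045.8734   147,137.6202     588,550.4807
  Σ                 56,210.9999   157,830.6277     616,992.2580
P = 56,210.9999.
Convexity = Σ t(t+1)·PV / [P·(1+y)²] = 616,992.2580 / (56,210.9999 × 1.062961) = 10.32621.

10.33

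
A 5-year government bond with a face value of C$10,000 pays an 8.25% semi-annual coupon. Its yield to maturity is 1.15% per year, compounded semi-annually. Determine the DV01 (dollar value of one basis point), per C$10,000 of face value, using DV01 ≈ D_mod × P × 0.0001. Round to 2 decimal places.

Periodic yield y = 0.00575.
  t   CF        PV=CF/(1+0.00575)^t    t·PV
  1       412.50       410.1417       410.1417
  2       412.50       407.7969       815.5937
  3       412.50       405.4654     1,216.3963
  4       412.50       403.1473     1,612.5893
  5       412.50       400.8425     2,004.2124
  6       412.50       398.5508     2,391.3049
  7       412.50       396.2723     2,773.9058
  8       412.50       394.0067     3,152.0537
  9       412.50       391.7541     3,525.7872
  10   10,412.50     9,832.2882    98,322.8825
  Σ                 13,440.2659   116,224.8674
P = 13,440.2659; D_Mac = 8.64751 half-year periods = 4.32376 yrs; D_mod = 4.29904 yrs.
DV01 ≈ 4.29904 × 13,440.2659 × 0.0001 = 5.778020.

C$5.78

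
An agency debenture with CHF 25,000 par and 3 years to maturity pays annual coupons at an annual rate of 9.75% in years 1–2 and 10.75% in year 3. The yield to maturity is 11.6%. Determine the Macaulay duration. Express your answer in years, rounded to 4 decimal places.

Periodic yield y = 0.116. Discount each cash flow and weight by its year:
  t   CF        PV=CF/(1+0.116)^t    t·PV
  1     2,437.50     2,184.1398     2,184.1398
  2     2,437.50     1,957.1145     3,914.2290
  3    27,687.50    19,920.0837    59,760.2512
  Σ                 24,061.3380    65,858.6200
Price P = Σ PV = 24,061.3380.
Macaulay duration = Σ(t·PV) / P = 65,858.6200 / 24,061.3380 = 2.73711 years.

2.7371 years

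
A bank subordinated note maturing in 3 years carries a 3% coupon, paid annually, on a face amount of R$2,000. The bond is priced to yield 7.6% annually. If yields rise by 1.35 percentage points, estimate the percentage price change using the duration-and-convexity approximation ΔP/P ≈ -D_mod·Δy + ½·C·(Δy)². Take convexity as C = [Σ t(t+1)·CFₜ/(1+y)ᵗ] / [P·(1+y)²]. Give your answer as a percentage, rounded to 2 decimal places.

-3.56%

With y = 0.076:
  t   CF        PV=CF/(1+0.076)^t    t·PV        t(t+1)·PV
  1        60.00        55.7621        55.7621         111.5242
  2        60.00        51.8235       103.6470         310.9410
  3     2,060.00     1,653.5998     4,960.7993      19,843.1974
  Σ                  1,761.1854     5,120.2084      20,265.6625
P = 1,761.1854; D_Mac = 2.90725 yrs; D_mod = 2.70191 yrs; C = 9.93874.
Duration effect: -2.70191 × (+0.0135) = -0.036476
Convexity effect: 0.5 × 9.93874 × (0.0135)² = +0.0009057
ΔP/P ≈ -0.036476 + 0.0009057 = -0.035570 = -3.5570%.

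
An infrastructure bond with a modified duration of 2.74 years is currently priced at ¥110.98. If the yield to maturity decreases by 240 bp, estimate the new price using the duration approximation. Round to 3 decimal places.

Duration approximation: ΔP/P ≈ -D_mod · Δy = -2.74 × (-0.024) = +0.065760.
New price ≈ 110.98 × (1 + 0.065760) = 118.2780448.

¥118.278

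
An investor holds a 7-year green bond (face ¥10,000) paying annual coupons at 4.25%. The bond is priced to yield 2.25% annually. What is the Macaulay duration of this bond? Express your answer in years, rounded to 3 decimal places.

6.254 years

Periodic yield y = 0.0225. Discount each cash flow and weight by its year:
  t   CF        PV=CF/(1+0.0225)^t    t·PV
  1       425.00       415.6479       415.6479
  2       425.00       406.5016       813.0033
  3       425.00       397.5566     1,192.6698
  4       425.00       388.8084     1,555.2337
  5       425.00       380.2527     1,901.2637
  6       425.00       371.8853     2,231.3119
  7    10,425.00     8,921.3966    62,449.7763
  Σ                 11,282.0493    70,558.9066
Price P = Σ PV = 11,282.0493.
Macaulay duration = Σ(t·PV) / P = 70,558.9066 / 11,282.0493 = 6.25409 years.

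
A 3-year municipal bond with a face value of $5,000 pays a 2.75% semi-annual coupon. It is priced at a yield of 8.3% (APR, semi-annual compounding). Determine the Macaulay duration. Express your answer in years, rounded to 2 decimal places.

2.89 years

Periodic yield y = 0.0415. Discount each cash flow and weight by its period:
  t   CF        PV=CF/(1+0.0415)^t    t·PV
  1        68.75        66.0106        66.0106
  2        68.75        63.3803       126.7606
  3        68.75        60.8548       182.5644
  4        68.75        58.4300       233.7198
  5        68.75        56.1017       280.5087
  6     5,068.75     3,971.4146    23,828.4875
  Σ                  4,276.1919    24,718.0516
Price P = Σ PV = 4,276.1919.
Macaulay duration = Σ(t·PV) / P = 24,718.0516 / 4,276.1919 = 5.78039 half-year periods.
In years: 5.78039 / 2 = 2.89019 years.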